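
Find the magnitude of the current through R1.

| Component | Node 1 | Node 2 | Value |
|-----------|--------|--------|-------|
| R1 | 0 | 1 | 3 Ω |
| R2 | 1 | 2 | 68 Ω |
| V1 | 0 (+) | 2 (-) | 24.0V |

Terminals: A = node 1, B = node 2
Nodal analysis, taking node 2 as the 0 V reference.
Source V1 fixes V_0 = 24 V.
KCL at each unknown node (sum of currents leaving = 0; resistances in Ω):
  Node 1: (V_1 - 24)/3 + (V_1 - 0)/68 = 0
Collecting terms: 0.348 × V_1 = 8  =>  V_1 = 22.99 V
I_R1 = (V_0 - V_1)/R1 = (24 - 22.99)/3 = 0.338 A
|I_R1| = 0.338 A

Final answer: |I_R1| = 0.338 A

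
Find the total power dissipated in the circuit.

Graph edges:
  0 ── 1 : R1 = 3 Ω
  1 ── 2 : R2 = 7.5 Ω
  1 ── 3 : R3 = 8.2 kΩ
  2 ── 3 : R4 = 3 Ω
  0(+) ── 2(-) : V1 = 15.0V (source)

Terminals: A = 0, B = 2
Nodal analysis, taking node 2 as the 0 V reference.
Source V1 fixes V_0 = 15 V.
KCL at each unknown node (sum of currents leaving = 0; resistances in Ω):
  Node 1: (V_1 - 15)/3 + (V_1 - 0)/7.5 + (V_1 - V_3)/8200 = 0
  Node 3: (V_3 - V_1)/8200 + (V_3 - 0)/3 = 0
Collecting terms (coefficients in siemens):
  0.4668·V_1 - 0.000122·V_3 = 5
  0.3335·V_3 - 0.000122·V_1 = 0
Determinant D = (0.4668)(0.3335) - (-0.000122)(-0.000122) = 0.1557
V_1 = [(5)(0.3335) - (-0.000122)(0)]/D = 10.71 V
V_3 = [(0.4668)(0) - (5)(-0.000122)]/D = 0.003917 V
Power in each resistor, P = (ΔV)²/R:
  P_R1 = (15 - 10.71)²/3 = 6.13 W
  P_R2 = (10.71 - 0)²/7.5 = 15.3 W
  P_R3 = (10.71 - 0.003917)²/8200 = 0.01398 W
  P_R4 = (0 - 0.003917)²/3 = 0.000005115 W
P_total = P_R1 + P_R2 + P_R3 + P_R4 = 21.44 W

Final answer: 21.44 W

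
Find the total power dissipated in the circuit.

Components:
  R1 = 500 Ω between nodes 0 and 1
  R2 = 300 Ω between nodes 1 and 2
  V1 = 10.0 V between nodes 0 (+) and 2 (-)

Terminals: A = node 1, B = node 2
Nodal analysis, taking node 2 as the 0 V reference.
Source V1 fixes V_0 = 10 V.
KCL at each unknown node (sum of currents leaving = 0; resistances in Ω):
  Node 1: (V_1 - 10)/500 + (V_1 - 0)/300 = 0
Collecting terms: 0.005333 × V_1 = 0.02  =>  V_1 = 3.75 V
Power in each resistor, P = (ΔV)²/R:
  P_R1 = (10 - 3.75)²/500 = 0.07812 W
  P_R2 = (3.75 - 0)²/300 = 0.04688 W
P_total = P_R1 + P_R2 = 0.125 W

Final answer: 0.125 W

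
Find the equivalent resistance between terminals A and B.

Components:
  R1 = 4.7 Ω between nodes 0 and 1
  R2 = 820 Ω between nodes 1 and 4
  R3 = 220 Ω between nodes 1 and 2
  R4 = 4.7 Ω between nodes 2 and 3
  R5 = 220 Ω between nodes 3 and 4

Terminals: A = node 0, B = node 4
Reduce the network between node 0 (A) and node 4 (B) by series/parallel combination:
  Rs1 = R3 + R4 (series, joined only at node 2) = 220 + 4.7 = 224.7 Ω
  Rs2 = R5 + Rs1 (series, joined only at node 3) = 220 + 224.7 = 444.7 Ω
  Rp1 = R2 ‖ Rs2 (parallel, both between nodes 1 and 4) = 1/(1/820 + 1/444.7) = 288.3 Ω
  Rs3 = R1 + Rp1 (series, joined only at node 1) = 4.7 + 288.3 = 293 Ω
R_eq = 293 Ω

Final answer: 293 Ω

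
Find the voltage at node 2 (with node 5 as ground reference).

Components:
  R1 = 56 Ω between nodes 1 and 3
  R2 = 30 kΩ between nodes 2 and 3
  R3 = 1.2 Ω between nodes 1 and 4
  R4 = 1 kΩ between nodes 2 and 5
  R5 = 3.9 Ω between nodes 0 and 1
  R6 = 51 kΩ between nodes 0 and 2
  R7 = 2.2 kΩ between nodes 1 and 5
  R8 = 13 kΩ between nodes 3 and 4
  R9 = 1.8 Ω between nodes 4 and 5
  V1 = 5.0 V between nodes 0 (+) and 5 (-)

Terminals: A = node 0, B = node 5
Nodal analysis, taking node 5 as the 0 V reference.
Source V1 fixes V_0 = 5 V.
KCL at each unknown node (sum of currents leaving = 0; resistances in Ω):
  Node 1: (V_1 - V_3)/56 + (V_1 - V_4)/1.2 + (V_1 - 5)/3.9 + (V_1 - 0)/2200 = 0
  Node 2: (V_2 - V_3)/30000 + (V_2 - 0)/1000 + (V_2 - 5)/51000 = 0
  Node 3: (V_3 - V_1)/56 + (V_3 - V_2)/30000 + (V_3 - V_4)/13000 = 0
  Node 4: (V_4 - V_1)/1.2 + (V_4 - V_3)/13000 + (V_4 - 0)/1.8 = 0
Collecting terms (coefficients in siemens):
  1.108·V_1 - 0.01786·V_3 - 0.8333·V_4 = 1.282
  0.001053·V_2 - 0.00003333·V_3 = 0.00009804
  0.01797·V_3 - 0.01786·V_1 - 0.00003333·V_2 - 0.00007692·V_4 = 0
  1.389·V_4 - 0.8333·V_1 - 0.00007692·V_3 = 0
Solving these 4 simultaneous equations (Gaussian elimination) gives:
  V_1 = 2.172 V, V_2 = 0.1616 V, V_3 = 2.165 V, V_4 = 1.303 V
The requested potential is V_2 = 0.1616 V.

Final answer: V_2 = 0.1616 V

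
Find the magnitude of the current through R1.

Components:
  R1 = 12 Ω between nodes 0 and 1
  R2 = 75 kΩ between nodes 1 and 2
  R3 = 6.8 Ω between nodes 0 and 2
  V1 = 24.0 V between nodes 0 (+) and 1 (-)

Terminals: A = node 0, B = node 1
Nodal analysis, taking node 1 as the 0 V reference.
Source V1 fixes V_0 = 24 V.
KCL at each unknown node (sum of currents leaving = 0; resistances in Ω):
  Node 2: (V_2 - 0)/75000 + (V_2 - 24)/6.8 = 0
Collecting terms: 0.1471 × V_2 = 3.529  =>  V_2 = 24 V
I_R1 = (V_0 - V_1)/R1 = (24 - 0)/12 = 2 A
|I_R1| = 2 A

Final answer: |I_R1| = 2 A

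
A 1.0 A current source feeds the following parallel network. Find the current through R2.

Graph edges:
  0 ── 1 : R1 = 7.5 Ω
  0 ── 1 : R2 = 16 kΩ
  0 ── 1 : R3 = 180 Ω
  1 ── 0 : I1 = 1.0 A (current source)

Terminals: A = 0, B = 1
All resistors sit directly between nodes 0 and 1, so they are in parallel and share one voltage V; the full source current 1 A splits among them.
1/R_par = 1/7.5 + 1/16000 + 1/180 = 0.139 S  =>  R_par = 7.197 Ω
V = I × R_par = 1 × 7.197 = 7.197 V
I_R2 = V/R2 = 7.197/16000 = 0.0004498 A

Final answer: 0.0004498 A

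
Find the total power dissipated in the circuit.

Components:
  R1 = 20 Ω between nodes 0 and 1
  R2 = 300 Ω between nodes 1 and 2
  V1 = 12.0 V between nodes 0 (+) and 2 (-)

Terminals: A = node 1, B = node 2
Nodal analysis, taking node 2 as the 0 V reference.
Source V1 fixes V_0 = 12 V.
KCL at each unknown node (sum of currents leaving = 0; resistances in Ω):
  Node 1: (V_1 - 12)/20 + (V_1 - 0)/300 = 0
Collecting terms: 0.05333 × V_1 = 0.6  =>  V_1 = 11.25 V
Power in each resistor, P = (ΔV)²/R:
  P_R1 = (12 - 11.25)²/20 = 0.02813 W
  P_R2 = (11.25 - 0)²/300 = 0.4219 W
P_total = P_R1 + P_R2 = 0.45 W

Final answer: 0.45 W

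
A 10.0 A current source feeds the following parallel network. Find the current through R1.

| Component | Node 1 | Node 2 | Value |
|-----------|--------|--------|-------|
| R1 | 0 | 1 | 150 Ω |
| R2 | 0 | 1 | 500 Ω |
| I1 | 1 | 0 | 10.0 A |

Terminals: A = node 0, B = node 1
All resistors sit directly between nodes 0 and 1, so they are in parallel and share one voltage V; the full source current 10 A splits among them.
1/R_par = 1/150 + 1/500 = 0.008667 S  =>  R_par = 115.4 Ω
V = I × R_par = 10 × 115.4 = 1154 V
I_R1 = V/R1 = 1154/150 = 7.692 A

Final answer: 7.692 A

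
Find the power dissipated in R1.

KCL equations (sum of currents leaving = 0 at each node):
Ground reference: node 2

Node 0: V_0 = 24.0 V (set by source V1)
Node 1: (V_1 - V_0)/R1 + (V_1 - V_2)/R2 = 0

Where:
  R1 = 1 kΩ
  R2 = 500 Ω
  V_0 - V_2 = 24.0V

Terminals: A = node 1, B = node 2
Nodal analysis, taking node 2 as the 0 V reference.
Source V1 fixes V_0 = 24 V.
KCL at each unknown node (sum of currents leaving = 0; resistances in Ω):
  Node 1: (V_1 - 24)/1000 + (V_1 - 0)/500 = 0
Collecting terms: 0.003 × V_1 = 0.024  =>  V_1 = 8 V
I_R1 = (V_0 - V_1)/R1 = (24 - 8)/1000 = 0.016 A
P_R1 = I_R1² × R1 = (0.016)² × 1000 = 0.256 W

Final answer: 0.256 W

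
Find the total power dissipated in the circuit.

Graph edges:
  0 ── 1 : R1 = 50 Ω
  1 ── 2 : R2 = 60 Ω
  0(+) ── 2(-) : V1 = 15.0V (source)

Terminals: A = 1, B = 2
Nodal analysis, taking node 2 as the 0 V reference.
Source V1 fixes V_0 = 15 V.
KCL at each unknown node (sum of currents leaving = 0; resistances in Ω):
  Node 1: (V_1 - 15)/50 + (V_1 - 0)/60 = 0
Collecting terms: 0.03667 × V_1 = 0.3  =>  V_1 = 8.182 V
Power in each resistor, P = (ΔV)²/R:
  P_R1 = (15 - 8.182)²/50 = 0.9298 W
  P_R2 = (8.182 - 0)²/60 = 1.116 W
P_total = P_R1 + P_R2 = 2.045 W

Final answer: 2.045 W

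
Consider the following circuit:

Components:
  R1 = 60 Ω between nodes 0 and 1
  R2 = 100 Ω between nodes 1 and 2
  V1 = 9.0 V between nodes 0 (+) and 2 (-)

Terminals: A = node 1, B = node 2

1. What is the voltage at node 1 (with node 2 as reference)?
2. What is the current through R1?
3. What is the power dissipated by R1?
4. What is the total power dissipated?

Nodal analysis, taking node 2 as the 0 V reference.
Source V1 fixes V_0 = 9 V.
KCL at each unknown node (sum of currents leaving = 0; resistances in Ω):
  Node 1: (V_1 - 9)/60 + (V_1 - 0)/100 = 0
Collecting terms: 0.02667 × V_1 = 0.15  =>  V_1 = 5.625 V
Part 1:
  Read off the nodal solution: V_1 = 5.625 V
Part 2:
  I_R1 = (V_0 - V_1)/R1 = (9 - 5.625)/60 = 0.05625 A
  Magnitude: I_R1 = 0.05625 A
Part 3:
  I_R1 = (V_0 - V_1)/R1 = (9 - 5.625)/60 = 0.05625 A
  P_R1 = I_R1² × R1 = (0.05625)² × 60 = 0.1898 W
Part 4:
  Power in each resistor, P = (ΔV)²/R:
    P_R1 = (9 - 5.625)²/60 = 0.1898 W
    P_R2 = (5.625 - 0)²/100 = 0.3164 W
  P_total = P_R1 + P_R2 = 0.5062 W

Final answers:
1. V_1 = 5.625 V
2. I_R1 = 0.05625 A
3. P_R1 = 0.1898 W
4. P_total = 0.5062 W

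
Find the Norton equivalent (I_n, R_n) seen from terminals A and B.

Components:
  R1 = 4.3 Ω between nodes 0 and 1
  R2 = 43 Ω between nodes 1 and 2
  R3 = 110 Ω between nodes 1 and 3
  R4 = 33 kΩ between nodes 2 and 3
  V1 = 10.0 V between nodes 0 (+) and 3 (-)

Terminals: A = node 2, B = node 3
Find the Thévenin equivalent first; then I_n = V_th/R_th and R_n = R_th.
Step 1 — V_th is the open-circuit voltage V_A - V_B (nothing connected across the terminals).
Nodal analysis, taking node 3 as the 0 V reference.
Source V1 fixes V_0 = 10 V.
KCL at each unknown node (sum of currents leaving = 0; resistances in Ω):
  Node 1: (V_1 - 10)/4.3 + (V_1 - V_2)/43 + (V_1 - 0)/110 = 0
  Node 2: (V_2 - V_1)/43 + (V_2 - 0)/33000 = 0
Collecting terms (coefficients in siemens):
  0.2649·V_1 - 0.02326·V_2 = 2.326
  0.02329·V_2 - 0.02326·V_1 = 0
Determinant D = (0.2649)(0.02329) - (-0.02326)(-0.02326) = 0.005628
V_1 = [(2.326)(0.02329) - (-0.02326)(0)]/D = 9.623 V
V_2 = [(0.2649)(0) - (2.326)(-0.02326)]/D = 9.61 V
V_th = V_2 - V_3 = 9.61 - 0 = 9.61 V
Step 2 — R_th: zero the source — replace V1 by a short circuit (node 3 merges into node 0) — and find the resistance seen between A (node 2) and B (node 0).
Reduce the network between node 2 (A) and node 0 (B) by series/parallel combination:
  Rp1 = R1 ‖ R3 (parallel, both between nodes 0 and 1) = 1/(1/4.3 + 1/110) = 4.138 Ω
  Rs1 = R2 + Rp1 (series, joined only at node 1) = 43 + 4.138 = 47.14 Ω
  Rp2 = R4 ‖ Rs1 (parallel, both between nodes 0 and 2) = 1/(1/33000 + 1/47.14) = 47.07 Ω
R_th = 47.07 Ω
I_n = V_th/R_th = 9.61/47.07 = 0.2042 A, and R_n = R_th = 47.07 Ω

Final answer: I_n = 0.2042 A, R_n = 47.07 Ω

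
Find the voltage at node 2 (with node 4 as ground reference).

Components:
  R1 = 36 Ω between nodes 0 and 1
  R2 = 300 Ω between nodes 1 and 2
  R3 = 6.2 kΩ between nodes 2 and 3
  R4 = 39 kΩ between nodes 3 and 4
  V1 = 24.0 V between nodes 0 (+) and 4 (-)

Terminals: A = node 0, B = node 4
Nodal analysis, taking node 4 as the 0 V reference.
Source V1 fixes V_0 = 24 V.
KCL at each unknown node (sum of currents leaving = 0; resistances in Ω):
  Node 1: (V_1 - 24)/36 + (V_1 - V_2)/300 = 0
  Node 2: (V_2 - V_1)/300 + (V_2 - V_3)/6200 = 0
  Node 3: (V_3 - V_2)/6200 + (V_3 - 0)/39000 = 0
Collecting terms (coefficients in siemens):
  0.03111·V_1 - 0.003333·V_2 = 0.6667
  0.003495·V_2 - 0.003333·V_1 - 0.0001613·V_3 = 0
  0.0001869·V_3 - 0.0001613·V_2 = 0
Solving these 3 simultaneous equations (Gaussian elimination) gives:
  V_1 = 23.98 V, V_2 = 23.82 V, V_3 = 20.56 V
The requested potential is V_2 = 23.82 V.

Final answer: V_2 = 23.82 V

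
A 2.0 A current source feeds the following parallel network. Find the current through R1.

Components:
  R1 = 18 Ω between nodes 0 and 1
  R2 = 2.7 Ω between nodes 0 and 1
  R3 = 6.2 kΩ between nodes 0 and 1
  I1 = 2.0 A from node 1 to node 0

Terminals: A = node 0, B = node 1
All resistors sit directly between nodes 0 and 1, so they are in parallel and share one voltage V; the full source current 2 A splits among them.
1/R_par = 1/18 + 1/2.7 + 1/6200 = 0.4261 S  =>  R_par = 2.347 Ω
V = I × R_par = 2 × 2.347 = 4.694 V
I_R1 = V/R1 = 4.694/18 = 0.2608 A

Final answer: 0.2608 A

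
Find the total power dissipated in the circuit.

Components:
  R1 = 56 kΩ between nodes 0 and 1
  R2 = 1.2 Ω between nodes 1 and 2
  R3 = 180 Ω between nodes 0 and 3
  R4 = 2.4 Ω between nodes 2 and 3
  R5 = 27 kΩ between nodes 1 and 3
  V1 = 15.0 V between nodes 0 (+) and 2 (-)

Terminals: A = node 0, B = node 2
Nodal analysis, taking node 2 as the 0 V reference.
Source V1 fixes V_0 = 15 V.
KCL at each unknown node (sum of currents leaving = 0; resistances in Ω):
  Node 1: (V_1 - 15)/56000 + (V_1 - 0)/1.2 + (V_1 - V_3)/27000 = 0
  Node 3: (V_3 - 15)/180 + (V_3 - 0)/2.4 + (V_3 - V_1)/27000 = 0
Collecting terms (coefficients in siemens):
  0.8334·V_1 - 0.00003704·V_3 = 0.0002679
  0.4223·V_3 - 0.00003704·V_1 = 0.08333
Determinant D = (0.8334)(0.4223) - (-0.00003704)(-0.00003704) = 0.3519
V_1 = [(0.0002679)(0.4223) - (-0.00003704)(0.08333)]/D = 0.0003302 V
V_3 = [(0.8334)(0.08333) - (0.0002679)(-0.00003704)]/D = 0.1974 V
Power in each resistor, P = (ΔV)²/R:
  P_R1 = (15 - 0.0003302)²/56000 = 0.004018 W
  P_R2 = (0.0003302 - 0)²/1.2 = 0.00000009085 W
  P_R3 = (15 - 0.1974)²/180 = 1.217 W
  P_R4 = (0 - 0.1974)²/2.4 = 0.01623 W
  P_R5 = (0.0003302 - 0.1974)²/27000 = 0.000001438 W
P_total = P_R1 + P_R2 + P_R3 + P_R4 + P_R5 = 1.238 W

Final answer: 1.238 W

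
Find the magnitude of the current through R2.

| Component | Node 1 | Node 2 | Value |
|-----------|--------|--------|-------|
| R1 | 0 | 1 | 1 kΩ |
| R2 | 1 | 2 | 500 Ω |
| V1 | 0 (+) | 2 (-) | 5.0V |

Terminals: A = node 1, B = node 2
Nodal analysis, taking node 2 as the 0 V reference.
Source V1 fixes V_0 = 5 V.
KCL at each unknown node (sum of currents leaving = 0; resistances in Ω):
  Node 1: (V_1 - 5)/1000 + (V_1 - 0)/500 = 0
Collecting terms: 0.003 × V_1 = 0.005  =>  V_1 = 1.667 V
I_R2 = (V_1 - V_2)/R2 = (1.667 - 0)/500 = 0.003333 A
|I_R2| = 0.003333 A

Final answer: |I_R2| = 0.003333 A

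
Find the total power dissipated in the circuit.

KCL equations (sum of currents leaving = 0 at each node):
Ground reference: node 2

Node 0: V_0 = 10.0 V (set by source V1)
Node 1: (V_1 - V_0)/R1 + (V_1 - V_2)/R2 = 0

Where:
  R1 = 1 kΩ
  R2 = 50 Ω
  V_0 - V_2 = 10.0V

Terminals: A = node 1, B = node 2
Nodal analysis, taking node 2 as the 0 V reference.
Source V1 fixes V_0 = 10 V.
KCL at each unknown node (sum of currents leaving = 0; resistances in Ω):
  Node 1: (V_1 - 10)/1000 + (V_1 - 0)/50 = 0
Collecting terms: 0.021 × V_1 = 0.01  =>  V_1 = 0.4762 V
Power in each resistor, P = (ΔV)²/R:
  P_R1 = (10 - 0.4762)²/1000 = 0.0907 W
  P_R2 = (0.4762 - 0)²/50 = 0.004535 W
P_total = P_R1 + P_R2 = 0.09524 W

Final answer: 0.09524 W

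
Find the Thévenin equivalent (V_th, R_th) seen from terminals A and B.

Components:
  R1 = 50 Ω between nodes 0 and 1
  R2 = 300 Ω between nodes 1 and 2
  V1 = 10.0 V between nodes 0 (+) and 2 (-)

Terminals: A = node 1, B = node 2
Step 1 — V_th is the open-circuit voltage V_A - V_B (nothing connected across the terminals).
Nodal analysis, taking node 2 as the 0 V reference.
Source V1 fixes V_0 = 10 V.
KCL at each unknown node (sum of currents leaving = 0; resistances in Ω):
  Node 1: (V_1 - 10)/50 + (V_1 - 0)/300 = 0
Collecting terms: 0.02333 × V_1 = 0.2  =>  V_1 = 8.571 V
V_th = V_1 - V_2 = 8.571 - 0 = 8.571 V
Step 2 — R_th: zero the source — replace V1 by a short circuit (node 2 merges into node 0) — and find the resistance seen between A (node 1) and B (node 0).
Reduce the network between node 1 (A) and node 0 (B) by series/parallel combination:
  Rp1 = R1 ‖ R2 (parallel, both between nodes 0 and 1) = 1/(1/50 + 1/300) = 42.86 Ω
R_th = 42.86 Ω

Final answer: V_th = 8.571 V, R_th = 42.86 Ω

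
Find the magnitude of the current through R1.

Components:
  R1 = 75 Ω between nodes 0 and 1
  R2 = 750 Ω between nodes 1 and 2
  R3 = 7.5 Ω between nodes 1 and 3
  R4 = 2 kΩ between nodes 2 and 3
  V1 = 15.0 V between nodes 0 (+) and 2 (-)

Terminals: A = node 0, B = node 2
Nodal analysis, taking node 2 as the 0 V reference.
Source V1 fixes V_0 = 15 V.
KCL at each unknown node (sum of currents leaving = 0; resistances in Ω):
  Node 1: (V_1 - 15)/75 + (V_1 - 0)/750 + (V_1 - V_3)/7.5 = 0
  Node 3: (V_3 - V_1)/7.5 + (V_3 - 0)/2000 = 0
Collecting terms (coefficients in siemens):
  0.148·V_1 - 0.1333·V_3 = 0.2
  0.1338·V_3 - 0.1333·V_1 = 0
Determinant D = (0.148)(0.1338) - (-0.1333)(-0.1333) = 0.00203
V_1 = [(0.2)(0.1338) - (-0.1333)(0)]/D = 13.19 V
V_3 = [(0.148)(0) - (0.2)(-0.1333)]/D = 13.14 V
I_R1 = (V_0 - V_1)/R1 = (15 - 13.19)/75 = 0.02415 A
|I_R1| = 0.02415 A

Final answer: |I_R1| = 0.02415 A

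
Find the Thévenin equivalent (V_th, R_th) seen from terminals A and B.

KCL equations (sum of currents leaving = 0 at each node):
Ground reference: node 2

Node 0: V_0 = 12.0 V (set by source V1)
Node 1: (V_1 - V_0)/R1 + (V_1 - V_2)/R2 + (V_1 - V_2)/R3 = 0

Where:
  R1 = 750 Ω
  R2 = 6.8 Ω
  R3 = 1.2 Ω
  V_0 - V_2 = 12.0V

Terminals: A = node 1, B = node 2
Step 1 — V_th is the open-circuit voltage V_A - V_B (nothing connected across the terminals).
Nodal analysis, taking node 2 as the 0 V reference.
Source V1 fixes V_0 = 12 V.
KCL at each unknown node (sum of currents leaving = 0; resistances in Ω):
  Node 1: (V_1 - 12)/750 + (V_1 - 0)/6.8 + (V_1 - 0)/1.2 = 0
Collecting terms: 0.9817 × V_1 = 0.016  =>  V_1 = 0.0163 V
V_th = V_1 - V_2 = 0.0163 - 0 = 0.0163 V
Step 2 — R_th: zero the source — replace V1 by a short circuit (node 2 merges into node 0) — and find the resistance seen between A (node 1) and B (node 0).
Reduce the network between node 1 (A) and node 0 (B) by series/parallel combination:
  Rp1 = R1 ‖ R2 ‖ R3 (parallel, all between nodes 0 and 1) = 1/(1/750 + 1/6.8 + 1/1.2) = 1.019 Ω
R_th = 1.019 Ω

Final answer: V_th = 0.0163 V, R_th = 1.019 Ω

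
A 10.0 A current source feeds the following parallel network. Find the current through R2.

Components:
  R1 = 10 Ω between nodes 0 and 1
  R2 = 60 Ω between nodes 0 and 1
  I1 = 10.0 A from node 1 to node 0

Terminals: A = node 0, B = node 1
All resistors sit directly between nodes 0 and 1, so they are in parallel and share one voltage V; the full source current 10 A splits among them.
1/R_par = 1/10 + 1/60 = 0.1167 S  =>  R_par = 8.571 Ω
V = I × R_par = 10 × 8.571 = 85.71 V
I_R2 = V/R2 = 85.71/60 = 1.429 A

Final answer: 1.429 A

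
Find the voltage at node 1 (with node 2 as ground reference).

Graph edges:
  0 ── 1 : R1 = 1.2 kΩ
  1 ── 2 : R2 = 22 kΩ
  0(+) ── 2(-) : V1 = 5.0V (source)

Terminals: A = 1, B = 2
Nodal analysis, taking node 2 as the 0 V reference.
Source V1 fixes V_0 = 5 V.
KCL at each unknown node (sum of currents leaving = 0; resistances in Ω):
  Node 1: (V_1 - 5)/1200 + (V_1 - 0)/22000 = 0
Collecting terms: 0.0008788 × V_1 = 0.004167  =>  V_1 = 4.741 V
The requested potential is V_1 = 4.741 V.

Final answer: V_1 = 4.741 V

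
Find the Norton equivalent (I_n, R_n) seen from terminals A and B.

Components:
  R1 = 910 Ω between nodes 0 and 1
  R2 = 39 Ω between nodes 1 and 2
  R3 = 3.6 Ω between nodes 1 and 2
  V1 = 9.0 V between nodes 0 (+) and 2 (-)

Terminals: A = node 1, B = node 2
Find the Thévenin equivalent first; then I_n = V_th/R_th and R_n = R_th.
Step 1 — V_th is the open-circuit voltage V_A - V_B (nothing connected across the terminals).
Nodal analysis, taking node 2 as the 0 V reference.
Source V1 fixes V_0 = 9 V.
KCL at each unknown node (sum of currents leaving = 0; resistances in Ω):
  Node 1: (V_1 - 9)/910 + (V_1 - 0)/39 + (V_1 - 0)/3.6 = 0
Collecting terms: 0.3045 × V_1 = 0.00989  =>  V_1 = 0.03248 V
V_th = V_1 - V_2 = 0.03248 - 0 = 0.03248 V
Step 2 — R_th: zero the source — replace V1 by a short circuit (node 2 merges into node 0) — and find the resistance seen between A (node 1) and B (node 0).
Reduce the network between node 1 (A) and node 0 (B) by series/parallel combination:
  Rp1 = R1 ‖ R2 ‖ R3 (parallel, all between nodes 0 and 1) = 1/(1/910 + 1/39 + 1/3.6) = 3.284 Ω
R_th = 3.284 Ω
I_n = V_th/R_th = 0.03248/3.284 = 0.00989 A, and R_n = R_th = 3.284 Ω

Final answer: I_n = 0.00989 A, R_n = 3.284 Ω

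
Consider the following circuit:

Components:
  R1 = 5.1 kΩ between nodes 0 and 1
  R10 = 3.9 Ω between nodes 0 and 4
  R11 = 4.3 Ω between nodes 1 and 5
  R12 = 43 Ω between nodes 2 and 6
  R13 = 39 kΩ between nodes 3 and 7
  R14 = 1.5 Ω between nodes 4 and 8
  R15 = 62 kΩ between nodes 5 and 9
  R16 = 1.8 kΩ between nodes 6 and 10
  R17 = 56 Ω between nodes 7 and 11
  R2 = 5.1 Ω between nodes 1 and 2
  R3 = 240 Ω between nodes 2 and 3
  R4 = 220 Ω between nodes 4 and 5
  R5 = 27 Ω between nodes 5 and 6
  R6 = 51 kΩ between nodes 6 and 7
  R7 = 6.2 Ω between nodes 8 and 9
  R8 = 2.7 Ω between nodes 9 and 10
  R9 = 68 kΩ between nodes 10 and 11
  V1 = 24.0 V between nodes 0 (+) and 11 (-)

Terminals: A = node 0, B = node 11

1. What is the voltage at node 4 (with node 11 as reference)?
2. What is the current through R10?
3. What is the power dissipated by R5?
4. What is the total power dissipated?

Nodal analysis, taking node 11 as the 0 V reference.
Source V1 fixes V_0 = 24 V.
KCL at each unknown node (sum of currents leaving = 0; resistances in Ω):
  Node 1: (V_1 - 24)/5100 + (V_1 - V_2)/5.1 + (V_1 - V_5)/4.3 = 0
  Node 2: (V_2 - V_1)/5.1 + (V_2 - V_3)/240 + (V_2 - V_6)/43 = 0
  Node 3: (V_3 - V_2)/240 + (V_3 - V_7)/39000 = 0
  Node 4: (V_4 - V_5)/220 + (V_4 - 24)/3.9 + (V_4 - V_8)/1.5 = 0
  Node 5: (V_5 - V_4)/220 + (V_5 - V_6)/27 + (V_5 - V_1)/4.3 + (V_5 - V_9)/62000 = 0
  Node 6: (V_6 - V_5)/27 + (V_6 - V_7)/51000 + (V_6 - V_2)/43 + (V_6 - V_10)/1800 = 0
  Node 7: (V_7 - V_6)/51000 + (V_7 - V_3)/39000 + (V_7 - 0)/56 = 0
  Node 8: (V_8 - V_9)/6.2 + (V_8 - V_4)/1.5 = 0
  Node 9: (V_9 - V_8)/6.2 + (V_9 - V_10)/2.7 + (V_9 - V_5)/62000 = 0
  Node 10: (V_10 - V_9)/2.7 + (V_10 - 0)/68000 + (V_10 - V_6)/1800 = 0
Collecting terms (coefficients in siemens):
  0.4288·V_1 - 0.1961·V_2 - 0.2326·V_5 = 0.004706
  0.2235·V_2 - 0.1961·V_1 - 0.004167·V_3 - 0.02326·V_6 = 0
  0.004192·V_3 - 0.004167·V_2 - 0.00002564·V_7 = 0
  0.9276·V_4 - 0.004545·V_5 - 0.6667·V_8 = 6.154
  0.2742·V_5 - 0.2326·V_1 - 0.004545·V_4 - 0.03704·V_6 - 0.00001613·V_9 = 0
  0.06087·V_6 - 0.02326·V_2 - 0.03704·V_5 - 0.00001961·V_7 - 0.0005556·V_10 = 0
  0.0179·V_7 - 0.00002564·V_3 - 0.00001961·V_6 = 0
  0.828·V_8 - 0.6667·V_4 - 0.1613·V_9 = 0
  0.5317·V_9 - 0.00001613·V_5 - 0.1613·V_8 - 0.3704·V_10 = 0
  0.3709·V_10 - 0.0005556·V_6 - 0.3704·V_9 = 0
Solving these 10 simultaneous equations (Gaussian elimination) gives:
  V_1 = 23.79 V, V_2 = 23.79 V, V_3 = 23.64 V, V_4 = 23.99 V
  V_5 = 23.79 V, V_6 = 23.79 V, V_7 = 0.05991 V, V_8 = 23.99 V
  V_9 = 23.99 V, V_10 = 23.99 V
Part 1:
  Read off the nodal solution: V_4 = 23.99 V
Part 2:
  I_R10 = (V_0 - V_4)/R10 = (24 - 23.99)/3.9 = 0.001382 A
  Magnitude: I_R10 = 0.001382 A
Part 3:
  I_R5 = (V_5 - V_6)/R5 = (23.79 - 23.79)/27 = 0.0003016 A
  P_R5 = I_R5² × R5 = (0.0003016)² × 27 = 0.000002456 W
Part 4:
  Power in each resistor, P = (ΔV)²/R:
    P_R1 = (24 - 23.79)²/5100 = 0.000008546 W
    P_R2 = (23.79 - 23.79)²/5.1 = 0.000002188 W
    P_R3 = (23.79 - 23.64)²/240 = 0.00008776 W
    P_R4 = (23.99 - 23.79)²/220 = 0.0001832 W
    P_R5 = (23.79 - 23.79)²/27 = 0.000002456 W
    P_R6 = (23.79 - 0.05991)²/51000 = 0.01104 W
    P_R7 = (23.99 - 23.99)²/6.2 = 0.000001366 W
    P_R8 = (23.99 - 23.99)²/2.7 = 0.0000005866 W
    P_R9 = (23.99 - 0)²/68000 = 0.008463 W
    P_R10 = (24 - 23.99)²/3.9 = 0.000007446 W
    P_R11 = (23.79 - 23.79)²/4.3 = 0.000001621 W
    P_R12 = (23.79 - 23.79)²/43 = 0.0000001087 W
    P_R13 = (23.64 - 0.05991)²/39000 = 0.01426 W
    P_R14 = (23.99 - 23.99)²/1.5 = 0.0000003304 W
    P_R15 = (23.79 - 23.99)²/62000 = 0.0000006267 W
    P_R16 = (23.79 - 23.99)²/1800 = 0.00002312 W
    P_R17 = (0.05991 - 0)²/56 = 0.0000641 W
  P_total = P_R1 + P_R2 + P_R3 + P_R4 + P_R5 + P_R6 + P_R7 + P_R8 + P_R9 + P_R10 + P_R11 + P_R12 + P_R13 + P_R14 + P_R15 + P_R16 + P_R17 = 0.03414 W

Final answers:
1. V_4 = 23.99 V
2. I_R10 = 0.001382 A
3. P_R5 = 2.456e-06 W
4. P_total = 0.03414 W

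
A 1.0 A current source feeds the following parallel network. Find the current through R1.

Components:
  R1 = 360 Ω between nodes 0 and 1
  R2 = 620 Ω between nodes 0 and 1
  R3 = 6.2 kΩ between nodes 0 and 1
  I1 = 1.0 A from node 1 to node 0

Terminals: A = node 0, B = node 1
All resistors sit directly between nodes 0 and 1, so they are in parallel and share one voltage V; the full source current 1 A splits among them.
1/R_par = 1/360 + 1/620 + 1/6200 = 0.004552 S  =>  R_par = 219.7 Ω
V = I × R_par = 1 × 219.7 = 219.7 V
I_R1 = V/R1 = 219.7/360 = 0.6102 A

Final answer: 0.6102 A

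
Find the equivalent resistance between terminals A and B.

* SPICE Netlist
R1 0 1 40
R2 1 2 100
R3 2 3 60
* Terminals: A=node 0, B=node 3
Reduce the network between node 0 (A) and node 3 (B) by series/parallel combination:
  Rs1 = R1 + R2 (series, joined only at node 1) = 40 + 100 = 140 Ω
  Rs2 = R3 + Rs1 (series, joined only at node 2) = 60 + 140 = 200 Ω
R_eq = 200 Ω

Final answer: 200 Ω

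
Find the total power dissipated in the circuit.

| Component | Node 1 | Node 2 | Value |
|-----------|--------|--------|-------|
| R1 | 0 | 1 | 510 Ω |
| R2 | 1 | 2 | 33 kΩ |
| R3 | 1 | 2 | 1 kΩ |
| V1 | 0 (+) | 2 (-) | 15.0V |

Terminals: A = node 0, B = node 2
Nodal analysis, taking node 2 as the 0 V reference.
Source V1 fixes V_0 = 15 V.
KCL at each unknown node (sum of currents leaving = 0; resistances in Ω):
  Node 1: (V_1 - 15)/510 + (V_1 - 0)/33000 + (V_1 - 0)/1000 = 0
Collecting terms: 0.002991 × V_1 = 0.02941  =>  V_1 = 9.833 V
Power in each resistor, P = (ΔV)²/R:
  P_R1 = (15 - 9.833)²/510 = 0.05235 W
  P_R2 = (9.833 - 0)²/33000 = 0.00293 W
  P_R3 = (9.833 - 0)²/1000 = 0.09669 W
P_total = P_R1 + P_R2 + P_R3 = 0.152 W

Final answer: 0.152 W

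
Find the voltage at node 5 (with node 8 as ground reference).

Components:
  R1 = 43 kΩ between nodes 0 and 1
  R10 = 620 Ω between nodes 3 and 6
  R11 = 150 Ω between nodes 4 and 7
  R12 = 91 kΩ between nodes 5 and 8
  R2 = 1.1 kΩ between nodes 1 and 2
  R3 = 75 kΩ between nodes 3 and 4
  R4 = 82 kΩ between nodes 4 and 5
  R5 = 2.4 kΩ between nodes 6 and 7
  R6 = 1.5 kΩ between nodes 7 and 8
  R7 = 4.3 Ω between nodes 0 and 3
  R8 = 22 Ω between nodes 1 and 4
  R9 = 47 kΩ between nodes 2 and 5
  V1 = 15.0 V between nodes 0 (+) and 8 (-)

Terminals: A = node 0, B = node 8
Nodal analysis, taking node 8 as the 0 V reference.
Source V1 fixes V_0 = 15 V.
KCL at each unknown node (sum of currents leaving = 0; resistances in Ω):
  Node 1: (V_1 - 15)/43000 + (V_1 - V_2)/1100 + (V_1 - V_4)/22 = 0
  Node 2: (V_2 - V_1)/1100 + (V_2 - V_5)/47000 = 0
  Node 3: (V_3 - V_4)/75000 + (V_3 - 15)/4.3 + (V_3 - V_6)/620 = 0
  Node 4: (V_4 - V_3)/75000 + (V_4 - V_5)/82000 + (V_4 - V_1)/22 + (V_4 - V_7)/150 = 0
  Node 5: (V_5 - V_4)/82000 + (V_5 - V_2)/47000 + (V_5 - 0)/91000 = 0
  Node 6: (V_6 - V_7)/2400 + (V_6 - V_3)/620 = 0
  Node 7: (V_7 - V_6)/2400 + (V_7 - 0)/1500 + (V_7 - V_4)/150 = 0
Collecting terms (coefficients in siemens):
  0.04639·V_1 - 0.0009091·V_2 - 0.04545·V_4 = 0.0003488
  0.0009304·V_2 - 0.0009091·V_1 - 0.00002128·V_5 = 0
  0.2342·V_3 - 0.00001333·V_4 - 0.001613·V_6 = 3.488
  0.05215·V_4 - 0.04545·V_1 - 0.00001333·V_3 - 0.0000122·V_5 - 0.006667·V_7 = 0
  0.00004446·V_5 - 0.00002128·V_2 - 0.0000122·V_4 = 0
  0.00203·V_6 - 0.001613·V_3 - 0.0004167·V_7 = 0
  0.00775·V_7 - 0.006667·V_4 - 0.0004167·V_6 = 0
Solving these 7 simultaneous equations (Gaussian elimination) gives:
  V_1 = 5.334 V, V_2 = 5.304 V, V_3 = 14.99 V, V_4 = 5.33 V
  V_5 = 4 V, V_6 = 12.99 V, V_7 = 5.283 V
The requested potential is V_5 = 4 V.

Final answer: V_5 = 4 V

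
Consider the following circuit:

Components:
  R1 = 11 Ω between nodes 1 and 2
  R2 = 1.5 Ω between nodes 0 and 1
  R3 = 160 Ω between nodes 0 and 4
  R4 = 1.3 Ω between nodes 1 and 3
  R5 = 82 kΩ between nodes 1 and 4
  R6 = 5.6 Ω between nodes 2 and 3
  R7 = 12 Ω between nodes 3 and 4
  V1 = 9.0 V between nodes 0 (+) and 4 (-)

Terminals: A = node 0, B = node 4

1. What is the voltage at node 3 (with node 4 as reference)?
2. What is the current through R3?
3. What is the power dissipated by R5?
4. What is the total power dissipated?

Nodal analysis, taking node 4 as the 0 V reference.
Source V1 fixes V_0 = 9 V.
KCL at each unknown node (sum of currents leaving = 0; resistances in Ω):
  Node 1: (V_1 - V_2)/11 + (V_1 - 9)/1.5 + (V_1 - V_3)/1.3 + (V_1 - 0)/82000 = 0
  Node 2: (V_2 - V_1)/11 + (V_2 - V_3)/5.6 = 0
  Node 3: (V_3 - V_1)/1.3 + (V_3 - V_2)/5.6 + (V_3 - 0)/12 = 0
Collecting terms (coefficients in siemens):
  1.527·V_1 - 0.09091·V_2 - 0.7692·V_3 = 6
  0.2695·V_2 - 0.09091·V_1 - 0.1786·V_3 = 0
  1.031·V_3 - 0.7692·V_1 - 0.1786·V_2 = 0
Solving these 3 simultaneous equations (Gaussian elimination) gives:
  V_1 = 8.082 V, V_2 = 7.593 V, V_3 = 7.344 V
Part 1:
  Read off the nodal solution: V_3 = 7.344 V
Part 2:
  I_R3 = (V_0 - V_4)/R3 = (9 - 0)/160 = 0.05625 A
  Magnitude: I_R3 = 0.05625 A
Part 3:
  I_R5 = (V_1 - V_4)/R5 = (8.082 - 0)/82000 = 0.00009856 A
  P_R5 = I_R5² × R5 = (0.00009856)² × 82000 = 0.0007965 W
Part 4:
  Power in each resistor, P = (ΔV)²/R:
    P_R1 = (8.082 - 7.593)²/11 = 0.02173 W
    P_R2 = (9 - 8.082)²/1.5 = 0.562 W
    P_R3 = (9 - 0)²/160 = 0.5062 W
    P_R4 = (8.082 - 7.344)²/1.3 = 0.4188 W
    P_R5 = (8.082 - 0)²/82000 = 0.0007965 W
    P_R6 = (7.593 - 7.344)²/5.6 = 0.01106 W
    P_R7 = (7.344 - 0)²/12 = 4.495 W
  P_total = P_R1 + P_R2 + P_R3 + P_R4 + P_R5 + P_R6 + P_R7 = 6.015 W

Final answers:
1. V_3 = 7.344 V
2. I_R3 = 0.05625 A
3. P_R5 = 0.0007965 W
4. P_total = 6.015 W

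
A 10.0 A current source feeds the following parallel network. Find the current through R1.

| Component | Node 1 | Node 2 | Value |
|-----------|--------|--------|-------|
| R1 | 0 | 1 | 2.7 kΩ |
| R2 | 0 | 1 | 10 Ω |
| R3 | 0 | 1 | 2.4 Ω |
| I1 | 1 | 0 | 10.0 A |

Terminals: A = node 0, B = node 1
All resistors sit directly between nodes 0 and 1, so they are in parallel and share one voltage V; the full source current 10 A splits among them.
1/R_par = 1/2700 + 1/10 + 1/2.4 = 0.517 S  =>  R_par = 1.934 Ω
V = I × R_par = 10 × 1.934 = 19.34 V
I_R1 = V/R1 = 19.34/2700 = 0.007163 A

Final answer: 0.007163 A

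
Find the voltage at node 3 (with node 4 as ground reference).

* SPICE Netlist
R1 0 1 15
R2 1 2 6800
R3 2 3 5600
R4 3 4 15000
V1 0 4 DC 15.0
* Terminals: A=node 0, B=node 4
Nodal analysis, taking node 4 as the 0 V reference.
Source V1 fixes V_0 = 15 V.
KCL at each unknown node (sum of currents leaving = 0; resistances in Ω):
  Node 1: (V_1 - 15)/15 + (V_1 - V_2)/6800 = 0
  Node 2: (V_2 - V_1)/6800 + (V_2 - V_3)/5600 = 0
  Node 3: (V_3 - V_2)/5600 + (V_3 - 0)/15000 = 0
Collecting terms (coefficients in siemens):
  0.06681·V_1 - 0.0001471·V_2 = 1
  0.0003256·V_2 - 0.0001471·V_1 - 0.0001786·V_3 = 0
  0.0002452·V_3 - 0.0001786·V_2 = 0
Solving these 3 simultaneous equations (Gaussian elimination) gives:
  V_1 = 14.99 V, V_2 = 11.27 V, V_3 = 8.207 V
The requested potential is V_3 = 8.207 V.

Final answer: V_3 = 8.207 V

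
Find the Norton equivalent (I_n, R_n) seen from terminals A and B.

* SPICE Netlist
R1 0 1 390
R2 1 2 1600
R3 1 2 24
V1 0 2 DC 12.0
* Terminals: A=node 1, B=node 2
Find the Thévenin equivalent first; then I_n = V_th/R_th and R_n = R_th.
Step 1 — V_th is the open-circuit voltage V_A - V_B (nothing connected across the terminals).
Nodal analysis, taking node 2 as the 0 V reference.
Source V1 fixes V_0 = 12 V.
KCL at each unknown node (sum of currents leaving = 0; resistances in Ω):
  Node 1: (V_1 - 12)/390 + (V_1 - 0)/1600 + (V_1 - 0)/24 = 0
Collecting terms: 0.04486 × V_1 = 0.03077  =>  V_1 = 0.686 V
V_th = V_1 - V_2 = 0.686 - 0 = 0.686 V
Step 2 — R_th: zero the source — replace V1 by a short circuit (node 2 merges into node 0) — and find the resistance seen between A (node 1) and B (node 0).
Reduce the network between node 1 (A) and node 0 (B) by series/parallel combination:
  Rp1 = R1 ‖ R2 ‖ R3 (parallel, all between nodes 0 and 1) = 1/(1/390 + 1/1600 + 1/24) = 22.29 Ω
R_th = 22.29 Ω
I_n = V_th/R_th = 0.686/22.29 = 0.03077 A, and R_n = R_th = 22.29 Ω

Final answer: I_n = 0.03077 A, R_n = 22.29 Ω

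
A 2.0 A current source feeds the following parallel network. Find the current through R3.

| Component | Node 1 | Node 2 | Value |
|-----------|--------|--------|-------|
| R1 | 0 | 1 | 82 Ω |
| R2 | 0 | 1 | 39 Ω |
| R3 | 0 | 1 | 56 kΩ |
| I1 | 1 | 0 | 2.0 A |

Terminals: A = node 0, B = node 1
All resistors sit directly between nodes 0 and 1, so they are in parallel and share one voltage V; the full source current 2 A splits among them.
1/R_par = 1/82 + 1/39 + 1/56000 = 0.03785 S  =>  R_par = 26.42 Ω
V = I × R_par = 2 × 26.42 = 52.83 V
I_R3 = V/R3 = 52.83/56000 = 0.0009435 A

Final answer: 0.0009435 A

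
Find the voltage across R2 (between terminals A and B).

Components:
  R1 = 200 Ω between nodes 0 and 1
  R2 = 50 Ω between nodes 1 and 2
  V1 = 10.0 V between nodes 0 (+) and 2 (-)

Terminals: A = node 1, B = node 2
R1 and R2 are in series across V1 (node 0 → node 1 → node 2), and the output A–B is taken across R2, so this is a voltage divider.
Series current: I = V1/(R1 + R2) = 10/(200 + 50) = 10/250 = 0.04 A
V_R2 = I × R2 = V1 × R2/(R1 + R2) = 10 × 50/250 = 2 V

Final answer: 2 V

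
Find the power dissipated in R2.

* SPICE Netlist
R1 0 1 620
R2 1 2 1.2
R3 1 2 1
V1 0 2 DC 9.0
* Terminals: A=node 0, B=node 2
Nodal analysis, taking node 2 as the 0 V reference.
Source V1 fixes V_0 = 9 V.
KCL at each unknown node (sum of currents leaving = 0; resistances in Ω):
  Node 1: (V_1 - 9)/620 + (V_1 - 0)/1.2 + (V_1 - 0)/1 = 0
Collecting terms: 1.835 × V_1 = 0.01452  =>  V_1 = 0.007911 V
I_R2 = (V_1 - V_2)/R2 = (0.007911 - 0)/1.2 = 0.006592 A
P_R2 = I_R2² × R2 = (0.006592)² × 1.2 = 0.00005215 W

Final answer: 5.215e-05 W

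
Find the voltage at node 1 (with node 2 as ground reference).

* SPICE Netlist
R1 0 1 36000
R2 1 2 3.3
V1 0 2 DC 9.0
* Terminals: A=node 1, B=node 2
Nodal analysis, taking node 2 as the 0 V reference.
Source V1 fixes V_0 = 9 V.
KCL at each unknown node (sum of currents leaving = 0; resistances in Ω):
  Node 1: (V_1 - 9)/36000 + (V_1 - 0)/3.3 = 0
Collecting terms: 0.3031 × V_1 = 0.00025  =>  V_1 = 0.0008249 V
The requested potential is V_1 = 0.0008249 V.

Final answer: V_1 = 0.0008249 V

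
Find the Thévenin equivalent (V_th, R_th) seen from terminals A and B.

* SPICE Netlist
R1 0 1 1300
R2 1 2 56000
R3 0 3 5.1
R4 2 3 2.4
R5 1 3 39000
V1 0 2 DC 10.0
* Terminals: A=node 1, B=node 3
Step 1 — V_th is the open-circuit voltage V_A - V_B (nothing connected across the terminals).
Nodal analysis, taking node 2 as the 0 V reference.
Source V1 fixes V_0 = 10 V.
KCL at each unknown node (sum of currents leaving = 0; resistances in Ω):
  Node 1: (V_1 - 10)/1300 + (V_1 - 0)/56000 + (V_1 - V_3)/39000 = 0
  Node 3: (V_3 - 10)/5.1 + (V_3 - 0)/2.4 + (V_3 - V_1)/39000 = 0
Collecting terms (coefficients in siemens):
  0.0008127·V_1 - 0.00002564·V_3 = 0.007692
  0.6128·V_3 - 0.00002564·V_1 = 1.961
Determinant D = (0.0008127)(0.6128) - (-0.00002564)(-0.00002564) = 0.000498
V_1 = [(0.007692)(0.6128) - (-0.00002564)(1.961)]/D = 9.566 V
V_3 = [(0.0008127)(1.961) - (0.007692)(-0.00002564)]/D = 3.2 V
V_th = V_1 - V_3 = 9.566 - 3.2 = 6.365 V
Step 2 — R_th: zero the source — replace V1 by a short circuit (node 2 merges into node 0) — and find the resistance seen between A (node 1) and B (node 3).
Reduce the network between node 1 (A) and node 3 (B) by series/parallel combination:
  Rp1 = R1 ‖ R2 (parallel, both between nodes 0 and 1) = 1/(1/1300 + 1/56000) = 1271 Ω
  Rp2 = R3 ‖ R4 (parallel, both between nodes 0 and 3) = 1/(1/5.1 + 1/2.4) = 1.632 Ω
  Rs1 = Rp1 + Rp2 (series, joined only at node 0) = 1271 + 1.632 = 1272 Ω
  Rp3 = R5 ‖ Rs1 (parallel, both between nodes 1 and 3) = 1/(1/39000 + 1/1272) = 1232 Ω
R_th = 1.232 kΩ

Final answer: V_th = 6.365 V, R_th = 1.232 kΩ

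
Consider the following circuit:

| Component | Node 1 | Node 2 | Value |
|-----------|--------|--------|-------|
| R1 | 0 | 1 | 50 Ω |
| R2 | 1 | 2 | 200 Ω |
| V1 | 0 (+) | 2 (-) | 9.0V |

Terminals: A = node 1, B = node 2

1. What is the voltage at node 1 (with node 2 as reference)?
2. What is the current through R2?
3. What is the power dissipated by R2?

Nodal analysis, taking node 2 as the 0 V reference.
Source V1 fixes V_0 = 9 V.
KCL at each unknown node (sum of currents leaving = 0; resistances in Ω):
  Node 1: (V_1 - 9)/50 + (V_1 - 0)/200 = 0
Collecting terms: 0.025 × V_1 = 0.18  =>  V_1 = 7.2 V
Part 1:
  Read off the nodal solution: V_1 = 7.2 V
Part 2:
  I_R2 = (V_1 - V_2)/R2 = (7.2 - 0)/200 = 0.036 A
  Magnitude: I_R2 = 0.036 A
Part 3:
  I_R2 = (V_1 - V_2)/R2 = (7.2 - 0)/200 = 0.036 A
  P_R2 = I_R2² × R2 = (0.036)² × 200 = 0.2592 W

Final answers:
1. V_1 = 7.2 V
2. I_R2 = 0.036 A
3. P_R2 = 0.2592 W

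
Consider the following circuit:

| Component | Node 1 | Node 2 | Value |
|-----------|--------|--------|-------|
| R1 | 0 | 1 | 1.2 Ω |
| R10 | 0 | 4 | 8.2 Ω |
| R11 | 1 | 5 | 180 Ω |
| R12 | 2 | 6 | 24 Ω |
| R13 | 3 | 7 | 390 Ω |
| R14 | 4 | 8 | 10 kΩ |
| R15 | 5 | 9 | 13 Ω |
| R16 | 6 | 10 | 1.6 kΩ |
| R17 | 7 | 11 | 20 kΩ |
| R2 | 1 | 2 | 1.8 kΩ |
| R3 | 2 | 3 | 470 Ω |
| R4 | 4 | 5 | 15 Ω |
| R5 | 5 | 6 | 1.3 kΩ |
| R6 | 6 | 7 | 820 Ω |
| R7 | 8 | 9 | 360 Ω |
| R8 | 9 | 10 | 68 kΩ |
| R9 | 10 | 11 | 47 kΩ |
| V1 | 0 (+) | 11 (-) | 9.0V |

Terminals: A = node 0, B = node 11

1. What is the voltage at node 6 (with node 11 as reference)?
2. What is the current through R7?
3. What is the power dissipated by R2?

Nodal analysis, taking node 11 as the 0 V reference.
Source V1 fixes V_0 = 9 V.
KCL at each unknown node (sum of currents leaving = 0; resistances in Ω):
  Node 1: (V_1 - 9)/1.2 + (V_1 - V_2)/1800 + (V_1 - V_5)/180 = 0
  Node 2: (V_2 - V_1)/1800 + (V_2 - V_3)/470 + (V_2 - V_6)/24 = 0
  Node 3: (V_3 - V_2)/470 + (V_3 - V_7)/390 = 0
  Node 4: (V_4 - V_5)/15 + (V_4 - 9)/8.2 + (V_4 - V_8)/10000 = 0
  Node 5: (V_5 - V_4)/15 + (V_5 - V_6)/1300 + (V_5 - V_1)/180 + (V_5 - V_9)/13 = 0
  Node 6: (V_6 - V_5)/1300 + (V_6 - V_7)/820 + (V_6 - V_2)/24 + (V_6 - V_10)/1600 = 0
  Node 7: (V_7 - V_6)/820 + (V_7 - V_3)/390 + (V_7 - 0)/20000 = 0
  Node 8: (V_8 - V_9)/360 + (V_8 - V_4)/10000 = 0
  Node 9: (V_9 - V_8)/360 + (V_9 - V_10)/68000 + (V_9 - V_5)/13 = 0
  Node 10: (V_10 - V_9)/68000 + (V_10 - 0)/47000 + (V_10 - V_6)/1600 = 0
Collecting terms (coefficients in siemens):
  0.8394·V_1 - 0.0005556·V_2 - 0.005556·V_5 = 7.5
  0.04435·V_2 - 0.0005556·V_1 - 0.002128·V_3 - 0.04167·V_6 = 0
  0.004692·V_3 - 0.002128·V_2 - 0.002564·V_7 = 0
  0.1887·V_4 - 0.06667·V_5 - 0.0001·V_8 = 1.098
  0.1499·V_5 - 0.005556·V_1 - 0.06667·V_4 - 0.0007692·V_6 - 0.07692·V_9 = 0
  0.04428·V_6 - 0.04167·V_2 - 0.0007692·V_5 - 0.00122·V_7 - 0.000625·V_10 = 0
  0.003834·V_7 - 0.002564·V_3 - 0.00122·V_6 = 0
  0.002878·V_8 - 0.0001·V_4 - 0.002778·V_9 = 0
  0.07972·V_9 - 0.07692·V_5 - 0.002778·V_8 - 0.00001471·V_10 = 0
  0.000661·V_10 - 0.000625·V_6 - 0.00001471·V_9 = 0
Solving these 10 simultaneous equations (Gaussian elimination) gives:
  V_1 = 9 V, V_2 = 8.555 V, V_3 = 8.458 V, V_4 = 8.997 V
  V_5 = 8.993 V, V_6 = 8.554 V, V_7 = 8.378 V, V_8 = 8.993 V
  V_9 = 8.993 V, V_10 = 8.288 V
Part 1:
  Read off the nodal solution: V_6 = 8.554 V
Part 2:
  I_R7 = (V_8 - V_9)/R7 = (8.993 - 8.993)/360 = 0.0000004607 A
  Magnitude: I_R7 = 0.0000004607 A
Part 3:
  I_R2 = (V_1 - V_2)/R2 = (9 - 8.555)/1800 = 0.0002472 A
  P_R2 = I_R2² × R2 = (0.0002472)² × 1800 = 0.00011 W

Final answers:
1. V_6 = 8.554 V
2. I_R7 = 4.607e-07 A
3. P_R2 = 0.00011 W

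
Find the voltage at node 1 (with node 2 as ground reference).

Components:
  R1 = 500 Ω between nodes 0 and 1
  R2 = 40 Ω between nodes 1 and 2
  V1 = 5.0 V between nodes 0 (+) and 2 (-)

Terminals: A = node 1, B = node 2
Nodal analysis, taking node 2 as the 0 V reference.
Source V1 fixes V_0 = 5 V.
KCL at each unknown node (sum of currents leaving = 0; resistances in Ω):
  Node 1: (V_1 - 5)/500 + (V_1 - 0)/40 = 0
Collecting terms: 0.027 × V_1 = 0.01  =>  V_1 = 0.3704 V
The requested potential is V_1 = 0.3704 V.

Final answer: V_1 = 0.3704 V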